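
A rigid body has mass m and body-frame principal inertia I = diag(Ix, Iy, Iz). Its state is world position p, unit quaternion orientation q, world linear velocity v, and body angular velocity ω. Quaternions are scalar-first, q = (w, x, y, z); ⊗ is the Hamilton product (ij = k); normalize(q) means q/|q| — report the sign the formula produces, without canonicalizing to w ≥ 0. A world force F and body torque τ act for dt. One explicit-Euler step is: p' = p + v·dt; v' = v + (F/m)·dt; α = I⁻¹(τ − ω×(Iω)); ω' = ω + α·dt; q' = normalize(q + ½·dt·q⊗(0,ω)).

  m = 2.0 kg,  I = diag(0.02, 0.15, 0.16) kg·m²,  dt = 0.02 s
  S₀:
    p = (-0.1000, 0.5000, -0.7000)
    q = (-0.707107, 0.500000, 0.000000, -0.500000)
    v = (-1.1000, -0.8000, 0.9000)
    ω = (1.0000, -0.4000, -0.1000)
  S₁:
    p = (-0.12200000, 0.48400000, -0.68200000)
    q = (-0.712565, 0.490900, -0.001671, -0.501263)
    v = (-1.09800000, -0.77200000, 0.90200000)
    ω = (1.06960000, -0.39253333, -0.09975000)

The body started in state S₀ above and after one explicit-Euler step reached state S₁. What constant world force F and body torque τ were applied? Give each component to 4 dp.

Δv = v₁−v₀ = (0.00200000, 0.02800000, 0.00200000)
applied force F = (0.2000, 2.8000, 0.2000)
Δω = ω₁−ω₀ = (0.06960000, 0.00746667, 0.00025000)
precession coupling = (0.0004, 0.0140, -0.0520)
applied torque τ = (0.0700, 0.0700, -0.0500)

F = (0.2000, 2.8000, 0.2000)
τ = (0.0700, 0.0700, -0.0500)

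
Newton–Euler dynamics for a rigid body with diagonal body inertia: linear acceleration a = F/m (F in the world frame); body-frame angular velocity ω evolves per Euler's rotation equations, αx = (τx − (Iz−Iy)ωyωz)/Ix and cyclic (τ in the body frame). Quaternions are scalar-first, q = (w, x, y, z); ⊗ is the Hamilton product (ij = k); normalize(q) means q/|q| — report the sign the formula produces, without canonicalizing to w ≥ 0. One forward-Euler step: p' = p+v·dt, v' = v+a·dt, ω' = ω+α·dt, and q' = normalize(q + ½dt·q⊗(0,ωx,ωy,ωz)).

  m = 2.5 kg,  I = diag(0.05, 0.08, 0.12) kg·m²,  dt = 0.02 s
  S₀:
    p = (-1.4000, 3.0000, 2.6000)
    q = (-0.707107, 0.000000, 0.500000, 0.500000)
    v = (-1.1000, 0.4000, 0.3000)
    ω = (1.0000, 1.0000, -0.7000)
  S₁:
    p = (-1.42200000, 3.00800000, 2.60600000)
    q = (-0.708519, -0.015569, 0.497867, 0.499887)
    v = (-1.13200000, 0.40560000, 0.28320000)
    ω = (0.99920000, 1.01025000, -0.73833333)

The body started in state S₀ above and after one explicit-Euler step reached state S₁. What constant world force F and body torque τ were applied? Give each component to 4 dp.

ω₁ − ω₀ = (-0.00080000, 0.01025000, -0.03833333)
precession coupling = (-0.0280, 0.0490, 0.0300)
τ = I·(Δω/dt) + ω₀×(Iω₀) = (-0.0300, 0.0900, -0.2000)
v₁ − v₀ = (-0.03200000, 0.00560000, -0.01680000)
m·(v₁−v₀)/dt = (-4.0000, 0.7000, -2.1000)

F = (-4.0000, 0.7000, -2.1000)
τ = (-0.0300, 0.0900, -0.2000)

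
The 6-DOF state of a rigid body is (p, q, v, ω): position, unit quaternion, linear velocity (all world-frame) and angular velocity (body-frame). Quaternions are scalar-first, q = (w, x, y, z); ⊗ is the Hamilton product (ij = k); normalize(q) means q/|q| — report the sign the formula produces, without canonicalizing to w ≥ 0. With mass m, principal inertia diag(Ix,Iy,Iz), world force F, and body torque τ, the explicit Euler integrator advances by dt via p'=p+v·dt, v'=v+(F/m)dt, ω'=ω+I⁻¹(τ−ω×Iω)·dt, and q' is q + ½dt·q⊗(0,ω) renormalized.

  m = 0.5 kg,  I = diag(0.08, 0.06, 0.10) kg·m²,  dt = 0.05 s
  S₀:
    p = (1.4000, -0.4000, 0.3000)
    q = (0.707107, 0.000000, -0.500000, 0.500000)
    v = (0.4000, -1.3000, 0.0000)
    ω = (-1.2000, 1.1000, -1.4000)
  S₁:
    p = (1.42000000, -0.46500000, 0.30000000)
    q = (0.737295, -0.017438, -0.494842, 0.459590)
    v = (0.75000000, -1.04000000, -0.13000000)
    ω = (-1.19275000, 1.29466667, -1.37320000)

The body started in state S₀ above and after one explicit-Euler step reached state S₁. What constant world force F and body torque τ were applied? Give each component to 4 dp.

Δω = ω₁−ω₀ = (0.00725000, 0.19466667, 0.02680000)
ω₀×(Iω₀) = (-0.0616, -0.0336, 0.0264)
τ = I·(Δω/dt) + ω₀×(Iω₀) = (-0.0500, 0.2000, 0.0800)
velocity change Δv = (0.35000000, 0.26000000, -0.13000000)
applied force F = (3.5000, 2.6000, -1.3000)

F = (3.5000, 2.6000, -1.3000)
τ = (-0.0500, 0.2000, 0.0800)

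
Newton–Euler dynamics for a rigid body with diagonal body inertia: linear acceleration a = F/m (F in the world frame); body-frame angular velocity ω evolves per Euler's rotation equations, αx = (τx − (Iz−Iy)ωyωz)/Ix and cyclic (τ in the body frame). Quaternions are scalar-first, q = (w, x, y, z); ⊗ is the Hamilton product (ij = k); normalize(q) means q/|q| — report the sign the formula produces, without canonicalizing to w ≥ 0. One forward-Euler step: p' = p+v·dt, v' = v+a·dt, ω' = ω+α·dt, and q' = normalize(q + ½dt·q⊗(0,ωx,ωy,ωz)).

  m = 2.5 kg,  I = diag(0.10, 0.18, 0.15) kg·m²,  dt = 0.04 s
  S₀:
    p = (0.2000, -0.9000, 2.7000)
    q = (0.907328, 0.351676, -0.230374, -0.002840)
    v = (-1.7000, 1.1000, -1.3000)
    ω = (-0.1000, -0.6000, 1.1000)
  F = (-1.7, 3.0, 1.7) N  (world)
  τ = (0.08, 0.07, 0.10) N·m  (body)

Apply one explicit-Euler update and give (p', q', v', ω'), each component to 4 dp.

ω×(Iω) gyroscopic = (0.0198, 0.0055, 0.0048)
angular accel α = (0.6020, 0.3583, 0.6347)
ω' = ω + α·dt = (-0.0759, -0.5857, 1.1254)
Hamilton product q⊗(0,ω) = (-0.0999328, -0.3458482, -0.9309564, 0.7640178)
q + ½dt·q⊗(0,ω), renormalized = (0.9050, 0.3447, -0.2489, 0.0124)
a = F/m = (-0.6800, 1.2000, 0.6800)
p + v·dt = (0.1320, -0.8560, 2.6480)
new velocity v' = (-1.7272, 1.1480, -1.2728)

p' = (0.1320, -0.8560, 2.6480)
q' = (0.9050, 0.3447, -0.2489, 0.0124)
v' = (-1.7272, 1.1480, -1.2728)
ω' = (-0.0759, -0.5857, 1.1254)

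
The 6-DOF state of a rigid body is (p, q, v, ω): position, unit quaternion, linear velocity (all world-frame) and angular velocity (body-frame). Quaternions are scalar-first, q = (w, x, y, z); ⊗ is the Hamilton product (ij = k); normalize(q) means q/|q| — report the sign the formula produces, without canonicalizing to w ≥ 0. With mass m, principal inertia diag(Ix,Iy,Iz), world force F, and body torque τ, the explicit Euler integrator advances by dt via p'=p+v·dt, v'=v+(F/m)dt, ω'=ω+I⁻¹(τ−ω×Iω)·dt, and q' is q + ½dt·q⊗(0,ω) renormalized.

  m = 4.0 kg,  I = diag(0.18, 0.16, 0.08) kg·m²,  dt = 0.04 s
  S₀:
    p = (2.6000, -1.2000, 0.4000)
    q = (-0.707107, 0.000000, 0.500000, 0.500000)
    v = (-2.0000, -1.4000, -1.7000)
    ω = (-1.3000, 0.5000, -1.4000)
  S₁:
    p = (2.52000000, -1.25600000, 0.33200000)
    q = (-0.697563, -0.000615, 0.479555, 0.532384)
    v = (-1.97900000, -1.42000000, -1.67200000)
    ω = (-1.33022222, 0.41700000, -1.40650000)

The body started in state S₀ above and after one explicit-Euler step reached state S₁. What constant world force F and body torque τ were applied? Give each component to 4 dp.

F = (2.1000, -2.0000, 2.8000)
τ = (-0.0800, -0.1500, 0.0000)

Δv = v₁−v₀ = (0.02100000, -0.02000000, 0.02800000)
F = m·Δv/dt = (2.1000, -2.0000, 2.8000)
rate change Δω = (-0.03022222, -0.08300000, -0.00650000)
gyro term ω₀×Iω₀ = (0.0560, 0.1820, 0.0130)
τ = I·(Δω/dt) + ω₀×(Iω₀) = (-0.0800, -0.1500, 0.0000)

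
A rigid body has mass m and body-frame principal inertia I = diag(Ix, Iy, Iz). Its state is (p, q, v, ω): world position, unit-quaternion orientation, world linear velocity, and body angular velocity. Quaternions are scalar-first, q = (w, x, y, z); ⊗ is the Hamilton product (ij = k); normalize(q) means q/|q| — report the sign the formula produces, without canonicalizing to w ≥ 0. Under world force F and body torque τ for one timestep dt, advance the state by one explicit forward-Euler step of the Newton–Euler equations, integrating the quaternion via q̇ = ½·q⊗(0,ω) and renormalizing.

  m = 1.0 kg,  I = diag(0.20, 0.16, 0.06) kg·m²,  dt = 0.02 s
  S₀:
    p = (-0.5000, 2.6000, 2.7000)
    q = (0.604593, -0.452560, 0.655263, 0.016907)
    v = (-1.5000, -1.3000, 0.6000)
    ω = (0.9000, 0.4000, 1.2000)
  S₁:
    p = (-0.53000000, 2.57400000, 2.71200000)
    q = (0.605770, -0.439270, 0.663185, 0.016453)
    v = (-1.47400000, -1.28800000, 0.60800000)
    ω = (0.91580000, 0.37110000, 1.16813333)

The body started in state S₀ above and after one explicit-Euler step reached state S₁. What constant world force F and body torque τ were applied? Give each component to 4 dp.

F = (1.3000, 0.6000, 0.4000)
τ = (0.1100, -0.0800, -0.1100)

ω₁ − ω₀ = (0.01580000, -0.02890000, -0.03186667)
gyro term ω₀×Iω₀ = (-0.0480, 0.1512, -0.0144)
I·α + gyro = (0.1100, -0.0800, -0.1100)
v₁ − v₀ = (0.02600000, 0.01200000, 0.00800000)
m·(v₁−v₀)/dt = (1.3000, 0.6000, 0.4000)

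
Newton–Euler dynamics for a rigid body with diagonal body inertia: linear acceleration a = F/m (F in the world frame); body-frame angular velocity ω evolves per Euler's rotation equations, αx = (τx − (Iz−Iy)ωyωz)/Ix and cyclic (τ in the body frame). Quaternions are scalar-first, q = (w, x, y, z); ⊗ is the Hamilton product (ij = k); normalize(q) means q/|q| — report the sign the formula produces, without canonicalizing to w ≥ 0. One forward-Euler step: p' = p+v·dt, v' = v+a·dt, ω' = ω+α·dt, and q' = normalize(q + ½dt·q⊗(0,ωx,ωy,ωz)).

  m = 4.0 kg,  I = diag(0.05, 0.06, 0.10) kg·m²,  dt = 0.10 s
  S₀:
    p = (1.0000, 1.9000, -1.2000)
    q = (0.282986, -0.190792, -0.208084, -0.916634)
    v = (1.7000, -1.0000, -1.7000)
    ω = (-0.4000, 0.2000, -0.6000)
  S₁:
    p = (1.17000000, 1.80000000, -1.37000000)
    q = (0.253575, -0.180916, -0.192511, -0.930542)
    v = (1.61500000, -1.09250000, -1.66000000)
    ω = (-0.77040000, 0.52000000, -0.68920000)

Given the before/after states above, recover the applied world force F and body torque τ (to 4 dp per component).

F = (-3.4000, -3.7000, 1.6000)
τ = (-0.1900, 0.1800, -0.0900)

Δω = ω₁−ω₀ = (-0.37040000, 0.32000000, -0.08920000)
gyro term ω₀×Iω₀ = (-0.0048, -0.0120, -0.0008)
τ = I·(Δω/dt) + ω₀×(Iω₀) = (-0.1900, 0.1800, -0.0900)
velocity change Δv = (-0.08500000, -0.09250000, 0.04000000)
m·(v₁−v₀)/dt = (-3.4000, -3.7000, 1.6000)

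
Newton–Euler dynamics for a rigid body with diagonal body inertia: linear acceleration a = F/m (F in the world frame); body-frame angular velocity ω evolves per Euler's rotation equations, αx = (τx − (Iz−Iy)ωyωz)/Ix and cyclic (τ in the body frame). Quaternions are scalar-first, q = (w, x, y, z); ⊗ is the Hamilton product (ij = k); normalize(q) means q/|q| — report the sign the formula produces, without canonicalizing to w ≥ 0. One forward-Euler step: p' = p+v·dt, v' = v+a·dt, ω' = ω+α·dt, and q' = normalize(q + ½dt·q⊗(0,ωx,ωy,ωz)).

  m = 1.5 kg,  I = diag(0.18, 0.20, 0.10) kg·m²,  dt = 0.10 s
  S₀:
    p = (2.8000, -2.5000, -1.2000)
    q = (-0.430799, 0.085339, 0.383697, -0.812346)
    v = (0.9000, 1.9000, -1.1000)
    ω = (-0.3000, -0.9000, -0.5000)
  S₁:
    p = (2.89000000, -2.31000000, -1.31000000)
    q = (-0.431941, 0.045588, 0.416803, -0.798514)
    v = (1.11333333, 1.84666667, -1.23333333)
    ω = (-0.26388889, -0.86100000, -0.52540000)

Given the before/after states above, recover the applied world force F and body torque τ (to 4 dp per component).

rate change Δω = (0.03611111, 0.03900000, -0.02540000)
applied torque τ = (0.0200, 0.0900, -0.0200)
v₁ − v₀ = (0.21333333, -0.05333333, -0.13333333)
applied force F = (3.2000, -0.8000, -2.0000)

F = (3.2000, -0.8000, -2.0000)
τ = (0.0200, 0.0900, -0.0200)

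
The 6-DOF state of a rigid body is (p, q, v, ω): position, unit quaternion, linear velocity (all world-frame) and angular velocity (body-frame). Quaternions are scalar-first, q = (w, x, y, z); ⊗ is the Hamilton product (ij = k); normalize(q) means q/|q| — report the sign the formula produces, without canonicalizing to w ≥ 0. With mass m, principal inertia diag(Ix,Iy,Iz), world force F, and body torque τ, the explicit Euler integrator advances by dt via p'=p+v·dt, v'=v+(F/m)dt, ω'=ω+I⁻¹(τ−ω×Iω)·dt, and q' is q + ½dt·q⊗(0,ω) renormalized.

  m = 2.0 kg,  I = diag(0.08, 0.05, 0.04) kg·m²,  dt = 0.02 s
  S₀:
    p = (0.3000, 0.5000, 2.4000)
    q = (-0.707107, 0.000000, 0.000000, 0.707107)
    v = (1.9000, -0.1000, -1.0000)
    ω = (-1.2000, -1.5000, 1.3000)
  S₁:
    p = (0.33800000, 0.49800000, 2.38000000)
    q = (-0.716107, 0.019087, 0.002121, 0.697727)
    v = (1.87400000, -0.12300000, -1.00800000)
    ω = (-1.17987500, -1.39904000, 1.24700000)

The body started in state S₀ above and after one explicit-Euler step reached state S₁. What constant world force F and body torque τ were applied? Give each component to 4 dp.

F = (-2.6000, -2.3000, -0.8000)
τ = (0.1000, 0.1900, -0.1600)

v₁ − v₀ = (-0.02600000, -0.02300000, -0.00800000)
F = m·Δv/dt = (-2.6000, -2.3000, -0.8000)
Δω = ω₁−ω₀ = (0.02012500, 0.10096000, -0.05300000)
applied torque τ = (0.1000, 0.1900, -0.1600)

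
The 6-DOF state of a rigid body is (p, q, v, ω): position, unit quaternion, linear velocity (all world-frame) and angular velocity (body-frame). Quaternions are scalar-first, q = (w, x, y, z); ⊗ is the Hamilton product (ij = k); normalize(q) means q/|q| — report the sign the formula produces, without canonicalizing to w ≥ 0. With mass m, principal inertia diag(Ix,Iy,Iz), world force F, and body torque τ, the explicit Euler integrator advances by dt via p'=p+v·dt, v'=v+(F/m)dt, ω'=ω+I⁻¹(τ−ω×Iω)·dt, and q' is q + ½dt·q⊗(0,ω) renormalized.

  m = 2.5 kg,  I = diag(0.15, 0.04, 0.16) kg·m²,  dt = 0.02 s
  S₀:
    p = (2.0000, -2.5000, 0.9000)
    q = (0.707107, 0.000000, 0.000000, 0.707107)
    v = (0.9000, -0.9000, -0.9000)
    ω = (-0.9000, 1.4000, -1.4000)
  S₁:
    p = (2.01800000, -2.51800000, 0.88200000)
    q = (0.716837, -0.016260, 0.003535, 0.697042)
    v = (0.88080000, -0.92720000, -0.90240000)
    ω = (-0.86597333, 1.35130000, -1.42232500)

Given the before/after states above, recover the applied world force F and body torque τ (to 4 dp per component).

Δω = ω₁−ω₀ = (0.03402667, -0.04870000, -0.02232500)
precession coupling = (-0.2352, -0.0126, 0.1386)
I·α + gyro = (0.0200, -0.1100, -0.0400)
velocity change Δv = (-0.01920000, -0.02720000, -0.00240000)
m·(v₁−v₀)/dt = (-2.4000, -3.4000, -0.3000)

F = (-2.4000, -3.4000, -0.3000)
τ = (0.0200, -0.1100, -0.0400)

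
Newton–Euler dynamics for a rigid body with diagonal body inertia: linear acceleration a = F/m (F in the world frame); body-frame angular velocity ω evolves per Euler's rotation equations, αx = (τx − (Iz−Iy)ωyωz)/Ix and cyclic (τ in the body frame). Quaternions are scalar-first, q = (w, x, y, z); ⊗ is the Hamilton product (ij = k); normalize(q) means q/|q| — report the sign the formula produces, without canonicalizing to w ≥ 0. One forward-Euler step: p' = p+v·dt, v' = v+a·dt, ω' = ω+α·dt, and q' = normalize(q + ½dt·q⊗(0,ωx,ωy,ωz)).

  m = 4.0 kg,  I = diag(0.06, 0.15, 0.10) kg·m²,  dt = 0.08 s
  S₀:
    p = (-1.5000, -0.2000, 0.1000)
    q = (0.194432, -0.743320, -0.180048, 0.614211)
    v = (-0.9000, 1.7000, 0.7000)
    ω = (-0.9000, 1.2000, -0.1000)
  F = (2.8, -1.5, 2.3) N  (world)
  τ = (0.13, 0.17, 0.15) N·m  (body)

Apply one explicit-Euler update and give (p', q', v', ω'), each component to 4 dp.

(τ − ω×Iω)/I = (2.0667, 1.1573, 2.4720)
ω + α·dt = (-0.7347, 1.2926, 0.0978)
Hamilton product q⊗(0,ω) = (-0.3915093, -0.8940372, -0.3938035, -1.0734704)
q + ½dt·q⊗(0,ω), renormalized = (0.1784, -0.7777, -0.1954, 0.5702)
linear accel F/m = (0.7000, -0.3750, 0.5750)
p' = p + v·dt = (-1.5720, -0.0640, 0.1560)
v' = v + a·dt = (-0.8440, 1.6700, 0.7460)

p' = (-1.5720, -0.0640, 0.1560)
q' = (0.1784, -0.7777, -0.1954, 0.5702)
v' = (-0.8440, 1.6700, 0.7460)
ω' = (-0.7347, 1.2926, 0.0978)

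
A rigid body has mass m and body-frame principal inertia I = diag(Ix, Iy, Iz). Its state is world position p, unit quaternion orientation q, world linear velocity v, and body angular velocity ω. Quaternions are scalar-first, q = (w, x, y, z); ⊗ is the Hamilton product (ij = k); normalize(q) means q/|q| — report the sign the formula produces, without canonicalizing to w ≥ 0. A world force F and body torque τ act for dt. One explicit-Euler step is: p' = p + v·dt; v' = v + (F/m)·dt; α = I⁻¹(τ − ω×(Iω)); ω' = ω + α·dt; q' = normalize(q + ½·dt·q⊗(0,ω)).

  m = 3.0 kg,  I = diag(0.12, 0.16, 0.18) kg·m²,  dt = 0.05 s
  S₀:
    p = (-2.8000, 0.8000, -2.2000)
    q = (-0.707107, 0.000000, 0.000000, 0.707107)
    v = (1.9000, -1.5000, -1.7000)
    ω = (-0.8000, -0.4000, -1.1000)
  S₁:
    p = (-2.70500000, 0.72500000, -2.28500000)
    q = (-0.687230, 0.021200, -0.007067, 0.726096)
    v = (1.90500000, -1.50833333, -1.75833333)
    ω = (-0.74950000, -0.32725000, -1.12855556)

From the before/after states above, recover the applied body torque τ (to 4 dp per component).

ω₁ − ω₀ = (0.05050000, 0.07275000, -0.02855556)
precession coupling = (0.0088, -0.0528, 0.0128)
I·α + gyro = (0.1300, 0.1800, -0.0900)

τ = (0.1300, 0.1800, -0.0900)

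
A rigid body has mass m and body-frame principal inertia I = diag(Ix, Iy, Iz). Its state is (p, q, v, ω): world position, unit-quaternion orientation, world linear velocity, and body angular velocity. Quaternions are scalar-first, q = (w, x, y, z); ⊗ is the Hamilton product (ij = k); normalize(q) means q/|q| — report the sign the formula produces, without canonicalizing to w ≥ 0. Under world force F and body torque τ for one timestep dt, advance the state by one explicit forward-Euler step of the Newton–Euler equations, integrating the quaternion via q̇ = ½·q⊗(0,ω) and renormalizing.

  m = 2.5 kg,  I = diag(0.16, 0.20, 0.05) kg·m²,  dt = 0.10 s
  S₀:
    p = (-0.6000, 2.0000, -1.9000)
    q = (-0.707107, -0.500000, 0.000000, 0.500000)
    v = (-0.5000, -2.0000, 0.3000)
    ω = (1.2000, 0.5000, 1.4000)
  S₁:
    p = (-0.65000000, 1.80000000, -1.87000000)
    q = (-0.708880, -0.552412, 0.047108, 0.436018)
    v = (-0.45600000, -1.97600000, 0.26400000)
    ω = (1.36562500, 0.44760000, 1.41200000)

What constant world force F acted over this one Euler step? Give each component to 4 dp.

F = (1.1000, 0.6000, -0.9000)

Δv = v₁−v₀ = (0.04400000, 0.02400000, -0.03600000)
applied force F = (1.1000, 0.6000, -0.9000)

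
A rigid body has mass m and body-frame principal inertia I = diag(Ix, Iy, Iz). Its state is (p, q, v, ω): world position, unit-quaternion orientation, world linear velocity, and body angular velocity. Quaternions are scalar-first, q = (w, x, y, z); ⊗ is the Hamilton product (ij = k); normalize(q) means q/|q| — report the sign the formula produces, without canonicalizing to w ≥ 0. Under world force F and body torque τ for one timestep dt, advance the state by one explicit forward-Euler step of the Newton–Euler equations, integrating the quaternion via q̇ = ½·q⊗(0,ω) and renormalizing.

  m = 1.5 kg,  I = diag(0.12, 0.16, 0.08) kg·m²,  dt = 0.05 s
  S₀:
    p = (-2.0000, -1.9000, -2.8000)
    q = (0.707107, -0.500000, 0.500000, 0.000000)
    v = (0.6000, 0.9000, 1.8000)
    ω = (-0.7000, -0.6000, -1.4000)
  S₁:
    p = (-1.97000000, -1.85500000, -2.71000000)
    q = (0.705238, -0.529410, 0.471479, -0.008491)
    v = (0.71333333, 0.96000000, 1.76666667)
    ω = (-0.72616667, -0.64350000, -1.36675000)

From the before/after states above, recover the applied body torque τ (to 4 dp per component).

ω₁ − ω₀ = (-0.02616667, -0.04350000, 0.03325000)
applied torque τ = (-0.1300, -0.1000, 0.0700)

τ = (-0.1300, -0.1000, 0.0700)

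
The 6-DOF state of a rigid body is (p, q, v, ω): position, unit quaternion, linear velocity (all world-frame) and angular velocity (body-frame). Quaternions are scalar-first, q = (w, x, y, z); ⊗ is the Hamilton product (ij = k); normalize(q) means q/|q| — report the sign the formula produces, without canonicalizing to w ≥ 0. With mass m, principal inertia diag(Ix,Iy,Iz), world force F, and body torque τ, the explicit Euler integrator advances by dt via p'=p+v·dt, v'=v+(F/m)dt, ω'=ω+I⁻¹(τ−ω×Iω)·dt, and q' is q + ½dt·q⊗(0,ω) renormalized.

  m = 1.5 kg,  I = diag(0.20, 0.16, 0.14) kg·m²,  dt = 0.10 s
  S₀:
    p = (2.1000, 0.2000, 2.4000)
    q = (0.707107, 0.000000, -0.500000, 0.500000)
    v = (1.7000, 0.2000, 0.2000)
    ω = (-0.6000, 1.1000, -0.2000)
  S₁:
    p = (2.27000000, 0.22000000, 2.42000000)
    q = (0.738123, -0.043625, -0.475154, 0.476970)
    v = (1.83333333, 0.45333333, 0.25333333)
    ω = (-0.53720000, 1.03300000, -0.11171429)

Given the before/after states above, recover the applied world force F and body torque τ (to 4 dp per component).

F = (2.0000, 3.8000, 0.8000)
τ = (0.1300, -0.1000, 0.1500)

v₁ − v₀ = (0.13333333, 0.25333333, 0.05333333)
F = m·Δv/dt = (2.0000, 3.8000, 0.8000)
Δω = ω₁−ω₀ = (0.06280000, -0.06700000, 0.08828571)
precession coupling = (0.0044, 0.0072, 0.0264)
I·α + gyro = (0.1300, -0.1000, 0.1500)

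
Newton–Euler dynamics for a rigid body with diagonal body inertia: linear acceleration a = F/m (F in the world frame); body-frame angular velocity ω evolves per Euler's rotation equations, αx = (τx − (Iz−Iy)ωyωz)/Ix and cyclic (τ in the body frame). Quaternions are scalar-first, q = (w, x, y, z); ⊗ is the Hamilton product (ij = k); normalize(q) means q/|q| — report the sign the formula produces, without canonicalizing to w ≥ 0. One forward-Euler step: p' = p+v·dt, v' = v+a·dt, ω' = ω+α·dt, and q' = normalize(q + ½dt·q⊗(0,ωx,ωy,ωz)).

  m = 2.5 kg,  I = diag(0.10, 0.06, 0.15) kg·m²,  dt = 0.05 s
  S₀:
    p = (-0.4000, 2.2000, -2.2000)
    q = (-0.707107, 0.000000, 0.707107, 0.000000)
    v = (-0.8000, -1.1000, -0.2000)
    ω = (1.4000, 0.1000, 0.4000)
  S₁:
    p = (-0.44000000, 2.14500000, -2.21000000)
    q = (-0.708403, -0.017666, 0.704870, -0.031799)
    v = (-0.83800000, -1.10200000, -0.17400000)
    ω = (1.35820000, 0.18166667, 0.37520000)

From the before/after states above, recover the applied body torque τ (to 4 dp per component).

τ = (-0.0800, 0.0700, -0.0800)

ω₁ − ω₀ = (-0.04180000, 0.08166667, -0.02480000)
ω₀×(Iω₀) = (0.0036, -0.0280, -0.0056)
τ = I·(Δω/dt) + ω₀×(Iω₀) = (-0.0800, 0.0700, -0.0800)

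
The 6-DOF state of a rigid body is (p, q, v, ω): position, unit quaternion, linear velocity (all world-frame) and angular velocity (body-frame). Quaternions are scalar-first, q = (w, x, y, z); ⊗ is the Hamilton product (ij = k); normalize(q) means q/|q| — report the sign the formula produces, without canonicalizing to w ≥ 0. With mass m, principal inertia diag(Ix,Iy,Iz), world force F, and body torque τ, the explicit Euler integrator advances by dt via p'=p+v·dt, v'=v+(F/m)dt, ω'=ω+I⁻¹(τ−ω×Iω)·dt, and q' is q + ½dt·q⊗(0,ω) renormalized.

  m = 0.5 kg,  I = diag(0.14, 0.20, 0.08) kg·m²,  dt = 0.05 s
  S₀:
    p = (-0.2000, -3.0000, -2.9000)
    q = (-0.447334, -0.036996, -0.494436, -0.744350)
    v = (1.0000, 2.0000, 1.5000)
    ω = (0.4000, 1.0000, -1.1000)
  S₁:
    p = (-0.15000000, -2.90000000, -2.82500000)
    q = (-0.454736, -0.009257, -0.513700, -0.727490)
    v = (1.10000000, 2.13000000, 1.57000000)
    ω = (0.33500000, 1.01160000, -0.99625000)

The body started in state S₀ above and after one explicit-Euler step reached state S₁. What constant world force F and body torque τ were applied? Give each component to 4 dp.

Δω = ω₁−ω₀ = (-0.06500000, 0.01160000, 0.10375000)
gyro term ω₀×Iω₀ = (0.1320, -0.0264, 0.0240)
applied torque τ = (-0.0500, 0.0200, 0.1900)
velocity change Δv = (0.10000000, 0.13000000, 0.07000000)
applied force F = (1.0000, 1.3000, 0.7000)

F = (1.0000, 1.3000, 0.7000)
τ = (-0.0500, 0.0200, 0.1900)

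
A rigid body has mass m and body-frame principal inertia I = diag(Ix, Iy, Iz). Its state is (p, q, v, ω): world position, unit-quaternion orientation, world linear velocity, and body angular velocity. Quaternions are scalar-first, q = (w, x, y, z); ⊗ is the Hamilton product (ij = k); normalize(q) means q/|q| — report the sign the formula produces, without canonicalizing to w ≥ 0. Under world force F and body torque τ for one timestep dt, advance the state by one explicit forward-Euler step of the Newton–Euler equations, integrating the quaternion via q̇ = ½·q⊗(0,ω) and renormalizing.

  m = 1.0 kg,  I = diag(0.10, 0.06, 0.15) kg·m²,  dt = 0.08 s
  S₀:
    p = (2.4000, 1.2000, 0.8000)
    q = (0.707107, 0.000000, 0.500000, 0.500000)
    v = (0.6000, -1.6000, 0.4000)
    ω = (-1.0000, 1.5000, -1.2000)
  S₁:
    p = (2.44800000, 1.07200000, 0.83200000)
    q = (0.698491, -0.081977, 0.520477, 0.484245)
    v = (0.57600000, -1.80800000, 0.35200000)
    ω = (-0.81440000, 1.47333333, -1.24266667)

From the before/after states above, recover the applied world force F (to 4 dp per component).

F = (-0.3000, -2.6000, -0.6000)

Δv = v₁−v₀ = (-0.02400000, -0.20800000, -0.04800000)
applied force F = (-0.3000, -2.6000, -0.6000)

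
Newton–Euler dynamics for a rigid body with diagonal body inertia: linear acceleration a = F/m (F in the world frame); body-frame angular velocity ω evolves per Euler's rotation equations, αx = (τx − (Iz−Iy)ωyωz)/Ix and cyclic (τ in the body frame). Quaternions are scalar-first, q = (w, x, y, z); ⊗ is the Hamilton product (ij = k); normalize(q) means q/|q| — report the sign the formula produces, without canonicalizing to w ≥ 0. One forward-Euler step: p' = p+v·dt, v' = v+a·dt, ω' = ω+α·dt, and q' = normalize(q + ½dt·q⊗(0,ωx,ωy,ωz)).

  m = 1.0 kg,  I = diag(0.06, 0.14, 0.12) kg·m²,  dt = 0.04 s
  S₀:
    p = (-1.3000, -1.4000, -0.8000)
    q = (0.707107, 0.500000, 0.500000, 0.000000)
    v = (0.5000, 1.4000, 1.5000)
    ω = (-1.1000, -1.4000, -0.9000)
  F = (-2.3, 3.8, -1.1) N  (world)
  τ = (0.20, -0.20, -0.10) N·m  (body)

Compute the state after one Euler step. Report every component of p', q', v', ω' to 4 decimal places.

angular accel α = (3.7533, -1.0043, -1.8600)
ω' = ω + α·dt = (-0.9499, -1.4402, -0.9744)
2q̇ = q⊗(0,ω) = (1.2500000, -1.2278177, -0.5399498, -0.7863963)
q + ½dt·q⊗(0,ω), renormalized = (0.7315, 0.4751, 0.4888, -0.0157)
linear accel F/m = (-2.3000, 3.8000, -1.1000)
new position p' = (-1.2800, -1.3440, -0.7400)
new velocity v' = (0.4080, 1.5520, 1.4560)

p' = (-1.2800, -1.3440, -0.7400)
q' = (0.7315, 0.4751, 0.4888, -0.0157)
v' = (0.4080, 1.5520, 1.4560)
ω' = (-0.9499, -1.4402, -0.9744)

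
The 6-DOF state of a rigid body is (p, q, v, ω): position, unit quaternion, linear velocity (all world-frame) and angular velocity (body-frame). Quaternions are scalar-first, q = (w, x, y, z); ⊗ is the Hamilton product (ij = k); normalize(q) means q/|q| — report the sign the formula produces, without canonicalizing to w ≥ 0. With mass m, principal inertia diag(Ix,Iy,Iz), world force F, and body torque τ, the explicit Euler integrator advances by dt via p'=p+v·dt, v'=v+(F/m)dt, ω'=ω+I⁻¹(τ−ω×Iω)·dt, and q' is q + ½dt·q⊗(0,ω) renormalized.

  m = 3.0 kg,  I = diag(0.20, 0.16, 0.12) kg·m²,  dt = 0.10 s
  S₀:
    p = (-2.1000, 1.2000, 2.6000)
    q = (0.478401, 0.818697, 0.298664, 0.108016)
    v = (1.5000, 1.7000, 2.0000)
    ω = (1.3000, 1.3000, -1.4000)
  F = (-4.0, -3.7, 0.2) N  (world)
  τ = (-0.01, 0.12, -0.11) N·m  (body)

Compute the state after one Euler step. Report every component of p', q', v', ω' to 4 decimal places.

p' = (-1.9500, 1.3700, 2.8000)
q' = (0.4106, 0.8164, 0.3915, 0.1076)
v' = (1.3667, 1.5767, 2.0067)
ω' = (1.2586, 1.4660, -1.4353)

precession coupling ω×(Iω) = (0.0728, -0.1456, -0.0676)
angular accel α = (-0.4140, 1.6600, -0.3533)
ω' = ω + α·dt = (1.2586, 1.4660, -1.4353)
2q̇ = q⊗(0,ω) = (-1.3013469, 0.0633709, 1.9085179, 0.0062815)
q' = normalize(q + ½dt·q⊗(0,ω)) = (0.4106, 0.8164, 0.3915, 0.1076)
p + v·dt = (-1.9500, 1.3700, 2.8000)
v + (F/m)dt = (1.3667, 1.5767, 2.0067)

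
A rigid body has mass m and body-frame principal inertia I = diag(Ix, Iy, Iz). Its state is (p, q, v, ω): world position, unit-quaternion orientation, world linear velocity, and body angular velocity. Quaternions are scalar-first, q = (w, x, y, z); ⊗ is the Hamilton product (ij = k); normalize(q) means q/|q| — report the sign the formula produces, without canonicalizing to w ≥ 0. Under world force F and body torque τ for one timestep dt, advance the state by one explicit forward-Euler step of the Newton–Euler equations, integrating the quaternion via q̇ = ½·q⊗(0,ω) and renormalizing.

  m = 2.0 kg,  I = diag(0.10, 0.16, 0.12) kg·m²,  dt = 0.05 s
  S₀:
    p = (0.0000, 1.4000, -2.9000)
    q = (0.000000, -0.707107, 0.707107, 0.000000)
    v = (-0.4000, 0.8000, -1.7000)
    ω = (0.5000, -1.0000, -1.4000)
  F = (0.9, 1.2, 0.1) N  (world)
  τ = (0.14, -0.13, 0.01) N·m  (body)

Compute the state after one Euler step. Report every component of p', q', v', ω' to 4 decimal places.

p' = (-0.0200, 1.4400, -2.9850)
q' = (0.0265, -0.7311, 0.6817, 0.0088)
v' = (-0.3775, 0.8300, -1.6975)
ω' = (0.5980, -1.0450, -1.3833)

p + v·dt = (-0.0200, 1.4400, -2.9850)
v + (F/m)dt = (-0.3775, 0.8300, -1.6975)
gyro term ω×Iω = (-0.0560, 0.0140, -0.0300)
α = I⁻¹(τ − ω×Iω) = (1.9600, -0.9000, 0.3333)
ω' = ω + α·dt = (0.5980, -1.0450, -1.3833)
Hamilton product q⊗(0,ω) = (1.0606605, -0.9899498, -0.9899498, 0.3535535)
q + ½dt·q⊗(0,ω), renormalized = (0.0265, -0.7311, 0.6817, 0.0088)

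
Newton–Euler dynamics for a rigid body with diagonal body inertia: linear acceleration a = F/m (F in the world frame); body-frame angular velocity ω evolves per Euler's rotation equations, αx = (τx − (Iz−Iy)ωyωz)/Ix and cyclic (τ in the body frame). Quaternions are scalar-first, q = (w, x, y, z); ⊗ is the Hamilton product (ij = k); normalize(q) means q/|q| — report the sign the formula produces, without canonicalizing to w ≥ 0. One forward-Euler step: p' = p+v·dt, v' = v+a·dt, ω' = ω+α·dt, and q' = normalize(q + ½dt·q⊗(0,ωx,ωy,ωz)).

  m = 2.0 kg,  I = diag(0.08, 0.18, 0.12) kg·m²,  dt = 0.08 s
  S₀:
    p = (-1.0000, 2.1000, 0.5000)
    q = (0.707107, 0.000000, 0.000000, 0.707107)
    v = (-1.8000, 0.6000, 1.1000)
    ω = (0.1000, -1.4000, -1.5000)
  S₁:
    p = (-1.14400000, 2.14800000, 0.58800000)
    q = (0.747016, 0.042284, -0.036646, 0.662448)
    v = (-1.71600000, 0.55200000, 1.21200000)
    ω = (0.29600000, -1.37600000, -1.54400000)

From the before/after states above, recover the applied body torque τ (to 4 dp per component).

ω₁ − ω₀ = (0.19600000, 0.02400000, -0.04400000)
precession coupling = (-0.1260, 0.0060, -0.0140)
I·α + gyro = (0.0700, 0.0600, -0.0800)

τ = (0.0700, 0.0600, -0.0800)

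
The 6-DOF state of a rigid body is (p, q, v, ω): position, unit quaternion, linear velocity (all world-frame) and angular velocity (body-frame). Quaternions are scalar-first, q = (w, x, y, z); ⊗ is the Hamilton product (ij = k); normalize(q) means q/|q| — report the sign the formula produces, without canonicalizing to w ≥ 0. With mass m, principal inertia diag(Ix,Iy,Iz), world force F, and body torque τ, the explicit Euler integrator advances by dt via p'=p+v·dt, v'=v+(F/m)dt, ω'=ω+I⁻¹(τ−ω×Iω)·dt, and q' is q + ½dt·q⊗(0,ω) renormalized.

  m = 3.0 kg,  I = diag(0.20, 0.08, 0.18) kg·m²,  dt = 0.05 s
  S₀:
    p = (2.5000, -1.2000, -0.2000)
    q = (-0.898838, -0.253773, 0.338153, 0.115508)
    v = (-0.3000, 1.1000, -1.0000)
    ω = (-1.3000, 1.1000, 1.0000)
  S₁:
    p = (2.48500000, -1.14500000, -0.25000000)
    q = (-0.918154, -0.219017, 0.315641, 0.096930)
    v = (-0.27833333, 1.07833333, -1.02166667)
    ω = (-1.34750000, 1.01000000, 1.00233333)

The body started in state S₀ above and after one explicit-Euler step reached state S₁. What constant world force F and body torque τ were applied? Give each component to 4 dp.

Δω = ω₁−ω₀ = (-0.04750000, -0.09000000, 0.00233333)
gyro term ω₀×Iω₀ = (0.1100, -0.0260, 0.1716)
I·α + gyro = (-0.0800, -0.1700, 0.1800)
Δv = v₁−v₀ = (0.02166667, -0.02166667, -0.02166667)
applied force F = (1.3000, -1.3000, -1.3000)

F = (1.3000, -1.3000, -1.3000)
τ = (-0.0800, -0.1700, 0.1800)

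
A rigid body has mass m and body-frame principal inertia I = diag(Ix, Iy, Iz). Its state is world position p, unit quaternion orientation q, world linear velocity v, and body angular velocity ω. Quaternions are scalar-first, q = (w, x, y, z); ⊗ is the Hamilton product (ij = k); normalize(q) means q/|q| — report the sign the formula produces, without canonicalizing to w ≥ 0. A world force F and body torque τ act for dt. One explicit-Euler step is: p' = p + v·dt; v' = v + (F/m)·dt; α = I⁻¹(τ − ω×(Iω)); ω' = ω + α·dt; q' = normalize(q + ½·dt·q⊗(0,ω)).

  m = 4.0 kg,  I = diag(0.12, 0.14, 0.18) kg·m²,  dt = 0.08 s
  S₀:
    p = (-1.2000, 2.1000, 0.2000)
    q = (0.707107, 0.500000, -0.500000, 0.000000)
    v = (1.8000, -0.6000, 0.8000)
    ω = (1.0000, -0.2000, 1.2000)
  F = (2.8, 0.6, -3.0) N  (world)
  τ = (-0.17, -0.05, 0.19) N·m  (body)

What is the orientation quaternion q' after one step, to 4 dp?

q' = (0.6818, 0.5033, -0.5286, 0.0498)

2q̇ = q⊗(0,ω) = (-0.6000000, 0.1071070, -0.7414214, 1.2485284)
updated quaternion q' = (0.6818, 0.5033, -0.5286, 0.0498)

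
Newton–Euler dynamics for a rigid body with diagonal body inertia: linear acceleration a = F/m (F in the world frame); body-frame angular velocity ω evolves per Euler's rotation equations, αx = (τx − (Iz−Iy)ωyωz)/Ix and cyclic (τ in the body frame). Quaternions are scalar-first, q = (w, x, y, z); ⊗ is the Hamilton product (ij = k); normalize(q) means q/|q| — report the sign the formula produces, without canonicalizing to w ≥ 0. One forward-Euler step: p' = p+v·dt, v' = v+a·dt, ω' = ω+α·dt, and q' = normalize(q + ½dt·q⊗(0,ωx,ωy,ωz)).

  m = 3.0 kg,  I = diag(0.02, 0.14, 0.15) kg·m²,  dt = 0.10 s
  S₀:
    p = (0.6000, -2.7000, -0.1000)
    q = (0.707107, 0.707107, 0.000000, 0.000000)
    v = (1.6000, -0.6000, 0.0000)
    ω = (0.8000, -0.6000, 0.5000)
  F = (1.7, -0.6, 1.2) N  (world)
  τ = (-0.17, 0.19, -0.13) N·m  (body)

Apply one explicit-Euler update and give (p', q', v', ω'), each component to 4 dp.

p' = (0.7600, -2.7600, -0.1000)
q' = (0.6778, 0.7342, -0.0388, -0.0035)
v' = (1.6567, -0.6200, 0.0400)
ω' = (-0.0350, -0.4271, 0.4517)

angular accel α = (-8.3500, 1.7286, -0.4827)
ω + α·dt = (-0.0350, -0.4271, 0.4517)
q⊗(0,ω) = (-0.5656856, 0.5656856, -0.7778177, -0.0707107)
q + ½dt·q⊗(0,ω), renormalized = (0.6778, 0.7342, -0.0388, -0.0035)
new position p' = (0.7600, -2.7600, -0.1000)
v' = v + a·dt = (1.6567, -0.6200, 0.0400)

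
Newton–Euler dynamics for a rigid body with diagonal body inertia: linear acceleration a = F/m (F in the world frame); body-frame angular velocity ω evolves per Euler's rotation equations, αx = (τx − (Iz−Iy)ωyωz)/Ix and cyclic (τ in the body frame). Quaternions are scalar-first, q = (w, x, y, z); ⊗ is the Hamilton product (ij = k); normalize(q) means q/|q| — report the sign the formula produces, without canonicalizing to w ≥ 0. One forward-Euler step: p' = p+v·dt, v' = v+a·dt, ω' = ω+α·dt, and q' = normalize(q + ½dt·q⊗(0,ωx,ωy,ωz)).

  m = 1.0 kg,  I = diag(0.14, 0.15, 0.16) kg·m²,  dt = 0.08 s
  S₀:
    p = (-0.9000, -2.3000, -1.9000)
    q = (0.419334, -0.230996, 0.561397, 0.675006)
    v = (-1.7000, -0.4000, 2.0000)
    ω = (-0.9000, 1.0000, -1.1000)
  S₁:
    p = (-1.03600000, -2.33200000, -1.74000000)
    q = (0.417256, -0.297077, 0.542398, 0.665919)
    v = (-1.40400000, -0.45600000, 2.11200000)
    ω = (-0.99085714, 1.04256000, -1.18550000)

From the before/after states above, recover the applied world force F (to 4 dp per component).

v₁ − v₀ = (0.29600000, -0.05600000, 0.11200000)
F = m·Δv/dt = (3.7000, -0.7000, 1.4000)

F = (3.7000, -0.7000, 1.4000)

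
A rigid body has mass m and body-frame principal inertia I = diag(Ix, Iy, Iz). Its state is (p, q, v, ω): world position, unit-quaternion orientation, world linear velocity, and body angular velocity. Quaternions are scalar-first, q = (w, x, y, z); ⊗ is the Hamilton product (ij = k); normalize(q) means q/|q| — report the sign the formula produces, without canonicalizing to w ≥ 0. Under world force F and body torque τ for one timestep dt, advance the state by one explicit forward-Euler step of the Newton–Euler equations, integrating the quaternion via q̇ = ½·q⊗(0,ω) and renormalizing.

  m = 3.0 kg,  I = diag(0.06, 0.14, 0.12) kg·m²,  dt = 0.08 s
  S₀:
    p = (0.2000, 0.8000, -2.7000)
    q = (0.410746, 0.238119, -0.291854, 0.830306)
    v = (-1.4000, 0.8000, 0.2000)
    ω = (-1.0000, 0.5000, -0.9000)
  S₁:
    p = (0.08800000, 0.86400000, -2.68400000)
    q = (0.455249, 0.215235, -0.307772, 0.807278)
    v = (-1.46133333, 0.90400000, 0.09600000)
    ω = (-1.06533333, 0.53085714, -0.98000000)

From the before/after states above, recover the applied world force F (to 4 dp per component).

Δv = v₁−v₀ = (-0.06133333, 0.10400000, -0.10400000)
F = m·Δv/dt = (-2.3000, 3.9000, -3.9000)

F = (-2.3000, 3.9000, -3.9000)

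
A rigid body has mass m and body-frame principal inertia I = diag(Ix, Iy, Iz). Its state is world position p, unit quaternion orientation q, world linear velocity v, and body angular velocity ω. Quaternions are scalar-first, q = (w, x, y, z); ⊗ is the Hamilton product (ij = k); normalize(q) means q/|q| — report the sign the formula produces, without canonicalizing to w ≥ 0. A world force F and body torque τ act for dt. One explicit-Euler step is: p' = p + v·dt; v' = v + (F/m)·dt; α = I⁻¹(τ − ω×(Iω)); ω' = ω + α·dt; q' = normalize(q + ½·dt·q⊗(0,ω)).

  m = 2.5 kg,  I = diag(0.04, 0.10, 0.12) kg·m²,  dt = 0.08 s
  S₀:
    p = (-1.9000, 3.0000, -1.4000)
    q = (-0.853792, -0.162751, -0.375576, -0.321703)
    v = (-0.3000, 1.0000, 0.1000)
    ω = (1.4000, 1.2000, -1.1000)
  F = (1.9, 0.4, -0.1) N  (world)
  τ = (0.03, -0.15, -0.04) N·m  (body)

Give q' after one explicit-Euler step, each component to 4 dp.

Hamilton product q⊗(0,ω) = (0.3246693, -0.3961316, -1.6539607, 1.2696764)
q' = normalize(q + ½dt·q⊗(0,ω)) = (-0.8377, -0.1779, -0.4401, -0.2699)

q' = (-0.8377, -0.1779, -0.4401, -0.2699)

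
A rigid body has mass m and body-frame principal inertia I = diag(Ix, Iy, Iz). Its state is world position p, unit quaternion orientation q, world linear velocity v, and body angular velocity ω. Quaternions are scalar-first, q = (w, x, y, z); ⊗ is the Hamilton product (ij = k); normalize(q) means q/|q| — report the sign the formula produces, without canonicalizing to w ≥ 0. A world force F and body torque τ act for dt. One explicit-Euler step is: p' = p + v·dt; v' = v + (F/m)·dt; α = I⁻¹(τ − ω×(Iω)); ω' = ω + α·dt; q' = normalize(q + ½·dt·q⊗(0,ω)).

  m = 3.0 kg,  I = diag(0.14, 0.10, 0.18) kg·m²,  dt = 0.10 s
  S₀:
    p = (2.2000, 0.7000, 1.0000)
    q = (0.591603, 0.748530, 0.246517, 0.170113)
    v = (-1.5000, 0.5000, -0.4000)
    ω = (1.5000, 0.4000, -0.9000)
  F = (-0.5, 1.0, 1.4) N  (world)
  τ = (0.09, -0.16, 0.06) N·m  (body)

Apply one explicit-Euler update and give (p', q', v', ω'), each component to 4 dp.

a = (-0.1667, 0.3333, 0.4667)
p' = p + v·dt = (2.0500, 0.7500, 0.9600)
v' = v + a·dt = (-1.5167, 0.5333, -0.3533)
ω×(Iω) gyroscopic = (-0.0288, 0.0540, -0.0240)
(τ − ω×Iω)/I = (0.8486, -2.1400, 0.4667)
ω' = ω + α·dt = (1.5849, 0.1860, -0.8533)
Hamilton product q⊗(0,ω) = (-1.0683001, 0.5974940, 1.1654877, -0.6028062)
updated quaternion q' = (0.5360, 0.7753, 0.3036, 0.1394)

p' = (2.0500, 0.7500, 0.9600)
q' = (0.5360, 0.7753, 0.3036, 0.1394)
v' = (-1.5167, 0.5333, -0.3533)
ω' = (1.5849, 0.1860, -0.8533)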